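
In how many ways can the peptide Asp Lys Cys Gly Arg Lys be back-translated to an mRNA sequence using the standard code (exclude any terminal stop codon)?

Asp: 2 codons.
Lys: 2 codons.
Cys: 2 codons.
Gly: 4 codons.
Arg: 6 codons.
Lys: 2 codons.
2 × 2 × 2 × 4 × 6 × 2 = 384.

384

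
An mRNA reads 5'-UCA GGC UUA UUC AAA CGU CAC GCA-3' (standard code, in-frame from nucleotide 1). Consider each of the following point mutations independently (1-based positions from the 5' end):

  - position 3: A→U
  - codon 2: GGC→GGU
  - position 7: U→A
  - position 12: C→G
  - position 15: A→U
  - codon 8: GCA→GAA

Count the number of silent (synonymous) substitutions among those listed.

2

Codon 1: UCA (Ser) → UCU (Ser) — synonymous.
Codon 2: GGC (Gly) → GGU (Gly) — synonymous.
Codon 3: UUA (Leu) → AUA (Ile) — missense.
Codon 4: UUC (Phe) → UUG (Leu) — missense.
Codon 5: AAA (Lys) → AAU (Asn) — missense.
Codon 8: GCA (Ala) → GAA (Glu) — missense.
Synonymous: 2 of 6.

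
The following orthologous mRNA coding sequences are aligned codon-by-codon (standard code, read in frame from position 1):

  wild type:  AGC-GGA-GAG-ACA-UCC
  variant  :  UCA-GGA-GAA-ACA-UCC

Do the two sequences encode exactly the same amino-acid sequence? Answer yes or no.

Codon 1: AGC Ser / UCA Ser — synonymous.
Codon 2: GGA Gly / GGA Gly — identical.
Codon 3: GAG Glu / GAA Glu — synonymous.
Codon 4: ACA Thr / ACA Thr — identical.
Codon 5: UCC Ser / UCC Ser — identical.
Nonsynonymous differences: 0 → same protein.

yes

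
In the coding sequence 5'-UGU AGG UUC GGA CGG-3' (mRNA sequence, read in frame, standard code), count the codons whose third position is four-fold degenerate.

2

Codon 1 UGU (Cys): third position 2-fold.
Codon 2 AGG (Arg): third position 2-fold.
Codon 3 UUC (Phe): third position 2-fold.
Codon 4 GGA (Gly): third position 4-fold.
Codon 5 CGG (Arg): third position 4-fold.
Four-fold degenerate third positions: 2.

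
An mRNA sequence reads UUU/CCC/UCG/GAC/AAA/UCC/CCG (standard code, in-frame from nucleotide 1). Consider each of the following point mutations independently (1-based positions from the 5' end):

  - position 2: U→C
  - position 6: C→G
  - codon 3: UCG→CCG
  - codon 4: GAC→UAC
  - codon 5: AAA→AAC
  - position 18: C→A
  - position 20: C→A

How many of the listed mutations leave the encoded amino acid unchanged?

Codon 1: UUU (Phe) → UCU (Ser) — missense.
Codon 2: CCC (Pro) → CCG (Pro) — synonymous.
Codon 3: UCG (Ser) → CCG (Pro) — missense.
Codon 4: GAC (Asp) → UAC (Tyr) — missense.
Codon 5: AAA (Lys) → AAC (Asn) — missense.
Codon 6: UCC (Ser) → UCA (Ser) — synonymous.
Codon 7: CCG (Pro) → CAG (Gln) — missense.
Synonymous: 2 of 7.

2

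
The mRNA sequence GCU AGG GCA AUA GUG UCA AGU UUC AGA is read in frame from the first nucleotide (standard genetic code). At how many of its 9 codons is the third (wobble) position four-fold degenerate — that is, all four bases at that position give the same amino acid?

Codon 1 GCU (Ala): third position 4-fold.
Codon 2 AGG (Arg): third position 2-fold.
Codon 3 GCA (Ala): third position 4-fold.
Codon 4 AUA (Ile): third position 3-fold.
Codon 5 GUG (Val): third position 4-fold.
Codon 6 UCA (Ser): third position 4-fold.
Codon 7 AGU (Ser): third position 2-fold.
Codon 8 UUC (Phe): third position 2-fold.
Codon 9 AGA (Arg): third position 2-fold.
Four-fold degenerate third positions: 4.

4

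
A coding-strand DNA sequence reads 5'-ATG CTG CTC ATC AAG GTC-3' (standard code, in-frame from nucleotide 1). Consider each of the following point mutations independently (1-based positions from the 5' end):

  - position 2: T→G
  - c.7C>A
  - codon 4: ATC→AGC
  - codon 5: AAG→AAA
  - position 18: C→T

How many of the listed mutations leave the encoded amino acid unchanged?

2

Codon 1: ATG (Met) → AGG (Arg) — missense.
Codon 3: CTC (Leu) → ATC (Ile) — missense.
Codon 4: ATC (Ile) → AGC (Ser) — missense.
Codon 5: AAG (Lys) → AAA (Lys) — synonymous.
Codon 6: GTC (Val) → GTT (Val) — synonymous.
Synonymous: 2 of 5.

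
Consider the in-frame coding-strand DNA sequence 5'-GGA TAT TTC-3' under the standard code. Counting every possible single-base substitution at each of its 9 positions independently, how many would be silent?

5

Codon 1 (GGA, Gly): 3 synonymous substitutions.
Codon 2 (TAT, Tyr): 1 synonymous substitution.
Codon 3 (TTC, Phe): 1 synonymous substitution.
Total: 3 + 1 + 1 = 5.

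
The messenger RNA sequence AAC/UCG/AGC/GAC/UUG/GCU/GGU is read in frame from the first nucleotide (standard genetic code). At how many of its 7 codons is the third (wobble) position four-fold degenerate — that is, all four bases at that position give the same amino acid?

Codon 1 AAC (Asn): third position 2-fold.
Codon 2 UCG (Ser): third position 4-fold.
Codon 3 AGC (Ser): third position 2-fold.
Codon 4 GAC (Asp): third position 2-fold.
Codon 5 UUG (Leu): third position 2-fold.
Codon 6 GCU (Ala): third position 4-fold.
Codon 7 GGU (Gly): third position 4-fold.
Four-fold degenerate third positions: 3.

3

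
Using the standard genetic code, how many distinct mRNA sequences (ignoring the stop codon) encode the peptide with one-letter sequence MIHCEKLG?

1152

Met: 1 codon.
Ile: 3 codons.
His: 2 codons.
Cys: 2 codons.
Glu: 2 codons.
Lys: 2 codons.
Leu: 6 codons.
Gly: 4 codons.
1 × 3 × 2 × 2 × 2 × 2 × 6 × 4 = 1152.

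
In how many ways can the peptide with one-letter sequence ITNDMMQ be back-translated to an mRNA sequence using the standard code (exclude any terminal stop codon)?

Ile: 3 codons.
Thr: 4 codons.
Asn: 2 codons.
Asp: 2 codons.
Met: 1 codon.
Met: 1 codon.
Gln: 2 codons.
3 × 4 × 2 × 2 × 1 × 1 × 2 = 96.

96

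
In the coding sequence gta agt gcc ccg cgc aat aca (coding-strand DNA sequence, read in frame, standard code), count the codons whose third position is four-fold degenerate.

5

Codon 1 GTA (Val): third position 4-fold.
Codon 2 AGT (Ser): third position 2-fold.
Codon 3 GCC (Ala): third position 4-fold.
Codon 4 CCG (Pro): third position 4-fold.
Codon 5 CGC (Arg): third position 4-fold.
Codon 6 AAT (Asn): third position 2-fold.
Codon 7 ACA (Thr): third position 4-fold.
Four-fold degenerate third positions: 5.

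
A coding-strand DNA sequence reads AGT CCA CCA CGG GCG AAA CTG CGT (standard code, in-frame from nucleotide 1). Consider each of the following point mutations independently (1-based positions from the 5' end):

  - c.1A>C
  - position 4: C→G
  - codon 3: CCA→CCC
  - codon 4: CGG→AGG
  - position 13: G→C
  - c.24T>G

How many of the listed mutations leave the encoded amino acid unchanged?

3

Codon 1: AGT (Ser) → CGT (Arg) — missense.
Codon 2: CCA (Pro) → GCA (Ala) — missense.
Codon 3: CCA (Pro) → CCC (Pro) — synonymous.
Codon 4: CGG (Arg) → AGG (Arg) — synonymous.
Codon 5: GCG (Ala) → CCG (Pro) — missense.
Codon 8: CGT (Arg) → CGG (Arg) — synonymous.
Synonymous: 3 of 6.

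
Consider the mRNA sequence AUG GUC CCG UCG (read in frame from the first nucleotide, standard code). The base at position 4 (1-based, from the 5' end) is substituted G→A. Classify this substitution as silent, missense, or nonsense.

Position 4 falls in codon 2: GUC → Val.
After the substitution the codon is AUC → Ile.
Val ≠ Ile, so this is a missense mutation.

missense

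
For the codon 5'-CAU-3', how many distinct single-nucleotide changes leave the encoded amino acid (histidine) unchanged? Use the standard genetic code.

1

Position 1: none → 0 synonymous.
Position 2: none → 0 synonymous.
Position 3: CAC → 1 synonymous.
Total: 0 + 0 + 1 = 1.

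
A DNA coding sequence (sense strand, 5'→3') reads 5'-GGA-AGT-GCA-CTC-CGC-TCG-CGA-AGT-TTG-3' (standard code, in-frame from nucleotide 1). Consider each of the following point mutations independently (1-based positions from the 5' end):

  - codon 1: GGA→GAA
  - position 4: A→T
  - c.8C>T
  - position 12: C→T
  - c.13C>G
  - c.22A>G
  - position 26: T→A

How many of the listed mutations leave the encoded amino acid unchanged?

1

Codon 1: GGA (Gly) → GAA (Glu) — missense.
Codon 2: AGT (Ser) → TGT (Cys) — missense.
Codon 3: GCA (Ala) → GTA (Val) — missense.
Codon 4: CTC (Leu) → CTT (Leu) — synonymous.
Codon 5: CGC (Arg) → GGC (Gly) — missense.
Codon 8: AGT (Ser) → GGT (Gly) — missense.
Codon 9: TTG (Leu) → TAG (Stop) — nonsense.
Synonymous: 1 of 7.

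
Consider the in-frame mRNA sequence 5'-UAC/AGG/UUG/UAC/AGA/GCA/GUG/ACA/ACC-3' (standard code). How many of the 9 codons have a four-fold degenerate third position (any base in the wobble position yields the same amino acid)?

Codon 1 UAC (Tyr): third position 2-fold.
Codon 2 AGG (Arg): third position 2-fold.
Codon 3 UUG (Leu): third position 2-fold.
Codon 4 UAC (Tyr): third position 2-fold.
Codon 5 AGA (Arg): third position 2-fold.
Codon 6 GCA (Ala): third position 4-fold.
Codon 7 GUG (Val): third position 4-fold.
Codon 8 ACA (Thr): third position 4-fold.
Codon 9 ACC (Thr): third position 4-fold.
Four-fold degenerate third positions: 4.

4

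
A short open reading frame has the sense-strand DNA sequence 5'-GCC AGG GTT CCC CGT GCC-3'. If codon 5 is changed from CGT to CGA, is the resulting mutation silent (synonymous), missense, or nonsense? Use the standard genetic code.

silent

Position 15 falls in codon 5: CGT → Arg.
After the substitution the codon is CGA → Arg.
Both encode Arg, so the change is synonymous.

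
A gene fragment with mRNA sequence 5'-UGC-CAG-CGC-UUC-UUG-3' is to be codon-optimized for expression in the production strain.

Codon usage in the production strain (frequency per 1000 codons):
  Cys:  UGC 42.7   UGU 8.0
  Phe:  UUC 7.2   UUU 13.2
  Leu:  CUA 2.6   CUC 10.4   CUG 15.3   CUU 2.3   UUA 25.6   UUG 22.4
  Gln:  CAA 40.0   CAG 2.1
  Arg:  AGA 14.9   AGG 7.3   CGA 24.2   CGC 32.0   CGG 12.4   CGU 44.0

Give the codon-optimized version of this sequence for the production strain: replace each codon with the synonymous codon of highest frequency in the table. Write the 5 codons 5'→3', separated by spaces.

UGC CAA CGU UUU UUA

Codon 1 (Cys): best is UGC at 42.7.
Codon 2 (Gln): best is CAA at 40.0.
Codon 3 (Arg): best is CGU at 44.0.
Codon 4 (Phe): best is UUU at 13.2.
Codon 5 (Leu): best is UUA at 25.6.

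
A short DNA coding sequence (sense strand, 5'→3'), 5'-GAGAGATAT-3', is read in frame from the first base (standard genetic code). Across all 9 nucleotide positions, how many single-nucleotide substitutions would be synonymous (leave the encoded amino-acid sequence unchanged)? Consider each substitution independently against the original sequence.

4

Codon 1 (GAG, Glu): 1 synonymous substitution.
Codon 2 (AGA, Arg): 2 synonymous substitutions.
Codon 3 (TAT, Tyr): 1 synonymous substitution.
Total: 1 + 2 + 1 = 4.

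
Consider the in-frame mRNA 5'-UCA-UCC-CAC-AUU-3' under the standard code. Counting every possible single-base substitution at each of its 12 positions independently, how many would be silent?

Codon 1 (UCA, Ser): 3 synonymous substitutions.
Codon 2 (UCC, Ser): 3 synonymous substitutions.
Codon 3 (CAC, His): 1 synonymous substitution.
Codon 4 (AUU, Ile): 2 synonymous substitutions.
Total: 3 + 3 + 1 + 2 = 9.

9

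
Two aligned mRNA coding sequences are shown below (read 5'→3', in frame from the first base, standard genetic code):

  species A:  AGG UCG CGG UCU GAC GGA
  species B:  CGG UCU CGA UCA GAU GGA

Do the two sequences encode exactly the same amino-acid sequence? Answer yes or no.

Codon 1: AGG Arg / CGG Arg — synonymous.
Codon 2: UCG Ser / UCU Ser — synonymous.
Codon 3: CGG Arg / CGA Arg — synonymous.
Codon 4: UCU Ser / UCA Ser — synonymous.
Codon 5: GAC Asp / GAU Asp — synonymous.
Codon 6: GGA Gly / GGA Gly — identical.
Nonsynonymous differences: 0 → same protein.

yes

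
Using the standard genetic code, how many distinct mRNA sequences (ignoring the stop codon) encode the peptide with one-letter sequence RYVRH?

Arg: 6 codons.
Tyr: 2 codons.
Val: 4 codons.
Arg: 6 codons.
His: 2 codons.
6 × 2 × 4 × 6 × 2 = 576.

576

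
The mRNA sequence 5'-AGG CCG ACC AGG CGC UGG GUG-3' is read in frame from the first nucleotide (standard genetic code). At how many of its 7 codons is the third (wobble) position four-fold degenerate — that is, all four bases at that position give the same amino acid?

4

Codon 1 AGG (Arg): third position 2-fold.
Codon 2 CCG (Pro): third position 4-fold.
Codon 3 ACC (Thr): third position 4-fold.
Codon 4 AGG (Arg): third position 2-fold.
Codon 5 CGC (Arg): third position 4-fold.
Codon 6 UGG (Trp): third position 1-fold.
Codon 7 GUG (Val): third position 4-fold.
Four-fold degenerate third positions: 4.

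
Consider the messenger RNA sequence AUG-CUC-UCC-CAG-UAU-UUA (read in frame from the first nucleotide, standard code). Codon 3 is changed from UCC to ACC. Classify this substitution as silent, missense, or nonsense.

missense

Position 7 falls in codon 3: UCC → Ser.
After the substitution the codon is ACC → Thr.
Ser ≠ Thr, so this is a missense mutation.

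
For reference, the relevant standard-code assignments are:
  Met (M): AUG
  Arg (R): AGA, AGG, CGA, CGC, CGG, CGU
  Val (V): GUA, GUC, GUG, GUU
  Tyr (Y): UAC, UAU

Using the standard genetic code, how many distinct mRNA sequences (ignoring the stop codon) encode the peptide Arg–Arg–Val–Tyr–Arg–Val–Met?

Arg: 6 codons.
Arg: 6 codons.
Val: 4 codons.
Tyr: 2 codons.
Arg: 6 codons.
Val: 4 codons.
Met: 1 codon.
6 × 6 × 4 × 2 × 6 × 4 × 1 = 6912.

6912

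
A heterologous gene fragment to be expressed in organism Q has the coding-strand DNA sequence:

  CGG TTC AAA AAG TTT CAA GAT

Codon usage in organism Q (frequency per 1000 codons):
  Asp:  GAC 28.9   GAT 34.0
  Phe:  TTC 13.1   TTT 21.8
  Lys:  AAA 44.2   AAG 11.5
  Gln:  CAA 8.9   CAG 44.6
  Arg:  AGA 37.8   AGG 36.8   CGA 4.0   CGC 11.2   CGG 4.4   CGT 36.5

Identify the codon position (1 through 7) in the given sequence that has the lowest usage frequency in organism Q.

1

Codon 1 CGG (Arg): 4.4 per 1000.
Codon 2 TTC (Phe): 13.1 per 1000.
Codon 3 AAA (Lys): 44.2 per 1000.
Codon 4 AAG (Lys): 11.5 per 1000.
Codon 5 TTT (Phe): 21.8 per 1000.
Codon 6 CAA (Gln): 8.9 per 1000.
Codon 7 GAT (Asp): 34.0 per 1000.
Lowest frequency is 4.4 at codon 1.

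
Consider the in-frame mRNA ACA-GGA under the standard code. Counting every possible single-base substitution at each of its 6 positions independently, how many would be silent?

Codon 1 (ACA, Thr): 3 synonymous substitutions.
Codon 2 (GGA, Gly): 3 synonymous substitutions.
Total: 3 + 3 = 6.

6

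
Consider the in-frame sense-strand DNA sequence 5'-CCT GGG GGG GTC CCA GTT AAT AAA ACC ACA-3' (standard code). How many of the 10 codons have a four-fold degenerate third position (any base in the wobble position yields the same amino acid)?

8

Codon 1 CCT (Pro): third position 4-fold.
Codon 2 GGG (Gly): third position 4-fold.
Codon 3 GGG (Gly): third position 4-fold.
Codon 4 GTC (Val): third position 4-fold.
Codon 5 CCA (Pro): third position 4-fold.
Codon 6 GTT (Val): third position 4-fold.
Codon 7 AAT (Asn): third position 2-fold.
Codon 8 AAA (Lys): third position 2-fold.
Codon 9 ACC (Thr): third position 4-fold.
Codon 10 ACA (Thr): third position 4-fold.
Four-fold degenerate third positions: 8.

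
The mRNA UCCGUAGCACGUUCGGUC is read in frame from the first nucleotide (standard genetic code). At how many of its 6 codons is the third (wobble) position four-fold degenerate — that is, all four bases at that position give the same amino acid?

6

Codon 1 UCC (Ser): third position 4-fold.
Codon 2 GUA (Val): third position 4-fold.
Codon 3 GCA (Ala): third position 4-fold.
Codon 4 CGU (Arg): third position 4-fold.
Codon 5 UCG (Ser): third position 4-fold.
Codon 6 GUC (Val): third position 4-fold.
Four-fold degenerate third positions: 6.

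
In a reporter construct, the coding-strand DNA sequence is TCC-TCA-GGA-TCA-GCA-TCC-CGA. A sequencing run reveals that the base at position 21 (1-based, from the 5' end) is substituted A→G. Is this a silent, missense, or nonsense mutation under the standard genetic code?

silent

Position 21 falls in codon 7: CGA → Arg.
After the substitution the codon is CGG → Arg.
Both encode Arg, so the change is synonymous.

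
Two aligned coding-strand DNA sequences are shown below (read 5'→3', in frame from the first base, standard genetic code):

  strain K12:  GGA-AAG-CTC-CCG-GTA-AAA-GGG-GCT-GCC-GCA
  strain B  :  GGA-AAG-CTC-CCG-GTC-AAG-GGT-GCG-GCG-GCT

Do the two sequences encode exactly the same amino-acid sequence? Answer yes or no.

Codon 1: GGA Gly / GGA Gly — identical.
Codon 2: AAG Lys / AAG Lys — identical.
Codon 3: CTC Leu / CTC Leu — identical.
Codon 4: CCG Pro / CCG Pro — identical.
Codon 5: GTA Val / GTC Val — synonymous.
Codon 6: AAA Lys / AAG Lys — synonymous.
Codon 7: GGG Gly / GGT Gly — synonymous.
Codon 8: GCT Ala / GCG Ala — synonymous.
Codon 9: GCC Ala / GCG Ala — synonymous.
Codon 10: GCA Ala / GCT Ala — synonymous.
Nonsynonymous differences: 0 → same protein.

yes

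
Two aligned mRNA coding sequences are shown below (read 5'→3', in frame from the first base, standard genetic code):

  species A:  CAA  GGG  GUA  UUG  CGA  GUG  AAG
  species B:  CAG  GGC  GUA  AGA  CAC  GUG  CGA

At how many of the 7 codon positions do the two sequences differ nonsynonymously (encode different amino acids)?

Codon 1: CAA Gln / CAG Gln — synonymous.
Codon 2: GGG Gly / GGC Gly — synonymous.
Codon 3: GUA Val / GUA Val — identical.
Codon 4: UUG Leu / AGA Arg — nonsynonymous.
Codon 5: CGA Arg / CAC His — nonsynonymous.
Codon 6: GUG Val / GUG Val — identical.
Codon 7: AAG Lys / CGA Arg — nonsynonymous.
Nonsynonymous differences: 3.

3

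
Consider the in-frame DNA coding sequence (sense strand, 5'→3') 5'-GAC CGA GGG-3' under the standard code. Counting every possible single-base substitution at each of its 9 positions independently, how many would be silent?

8

Codon 1 (GAC, Asp): 1 synonymous substitution.
Codon 2 (CGA, Arg): 4 synonymous substitutions.
Codon 3 (GGG, Gly): 3 synonymous substitutions.
Total: 1 + 4 + 3 = 8.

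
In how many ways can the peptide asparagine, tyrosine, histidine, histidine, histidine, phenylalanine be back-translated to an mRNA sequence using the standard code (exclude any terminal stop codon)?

64

Asn: 2 codons.
Tyr: 2 codons.
His: 2 codons.
His: 2 codons.
His: 2 codons.
Phe: 2 codons.
2 × 2 × 2 × 2 × 2 × 2 = 64.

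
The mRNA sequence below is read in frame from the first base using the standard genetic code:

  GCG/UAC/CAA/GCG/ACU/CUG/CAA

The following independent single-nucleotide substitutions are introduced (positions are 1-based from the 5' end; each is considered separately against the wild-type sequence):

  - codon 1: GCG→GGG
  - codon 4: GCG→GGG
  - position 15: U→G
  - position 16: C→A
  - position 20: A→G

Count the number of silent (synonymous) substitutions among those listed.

1

Codon 1: GCG (Ala) → GGG (Gly) — missense.
Codon 4: GCG (Ala) → GGG (Gly) — missense.
Codon 5: ACU (Thr) → ACG (Thr) — synonymous.
Codon 6: CUG (Leu) → AUG (Met) — missense.
Codon 7: CAA (Gln) → CGA (Arg) — missense.
Synonymous: 1 of 5.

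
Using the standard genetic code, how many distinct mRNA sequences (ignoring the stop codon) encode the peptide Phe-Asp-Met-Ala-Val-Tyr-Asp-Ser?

1536

Phe: 2 codons.
Asp: 2 codons.
Met: 1 codon.
Ala: 4 codons.
Val: 4 codons.
Tyr: 2 codons.
Asp: 2 codons.
Ser: 6 codons.
2 × 2 × 1 × 4 × 4 × 2 × 2 × 6 = 1536.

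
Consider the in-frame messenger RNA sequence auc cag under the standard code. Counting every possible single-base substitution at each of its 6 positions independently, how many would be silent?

3

Codon 1 (AUC, Ile): 2 synonymous substitutions.
Codon 2 (CAG, Gln): 1 synonymous substitution.
Total: 2 + 1 = 3.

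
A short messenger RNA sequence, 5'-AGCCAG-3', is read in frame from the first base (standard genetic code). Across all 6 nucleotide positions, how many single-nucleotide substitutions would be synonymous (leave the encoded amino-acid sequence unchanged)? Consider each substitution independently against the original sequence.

2

Codon 1 (AGC, Ser): 1 synonymous substitution.
Codon 2 (CAG, Gln): 1 synonymous substitution.
Total: 1 + 1 = 2.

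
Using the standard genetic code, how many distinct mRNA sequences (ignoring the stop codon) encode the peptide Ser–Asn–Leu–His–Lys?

288

Ser: 6 codons.
Asn: 2 codons.
Leu: 6 codons.
His: 2 codons.
Lys: 2 codons.
6 × 2 × 6 × 2 × 2 = 288.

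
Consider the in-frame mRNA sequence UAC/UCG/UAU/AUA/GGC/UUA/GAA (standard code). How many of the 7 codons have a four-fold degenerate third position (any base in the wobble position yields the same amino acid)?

Codon 1 UAC (Tyr): third position 2-fold.
Codon 2 UCG (Ser): third position 4-fold.
Codon 3 UAU (Tyr): third position 2-fold.
Codon 4 AUA (Ile): third position 3-fold.
Codon 5 GGC (Gly): third position 4-fold.
Codon 6 UUA (Leu): third position 2-fold.
Codon 7 GAA (Glu): third position 2-fold.
Four-fold degenerate third positions: 2.

2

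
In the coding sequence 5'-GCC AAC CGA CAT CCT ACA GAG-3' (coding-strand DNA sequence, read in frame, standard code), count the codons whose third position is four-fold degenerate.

4

Codon 1 GCC (Ala): third position 4-fold.
Codon 2 AAC (Asn): third position 2-fold.
Codon 3 CGA (Arg): third position 4-fold.
Codon 4 CAT (His): third position 2-fold.
Codon 5 CCT (Pro): third position 4-fold.
Codon 6 ACA (Thr): third position 4-fold.
Codon 7 GAG (Glu): third position 2-fold.
Four-fold degenerate third positions: 4.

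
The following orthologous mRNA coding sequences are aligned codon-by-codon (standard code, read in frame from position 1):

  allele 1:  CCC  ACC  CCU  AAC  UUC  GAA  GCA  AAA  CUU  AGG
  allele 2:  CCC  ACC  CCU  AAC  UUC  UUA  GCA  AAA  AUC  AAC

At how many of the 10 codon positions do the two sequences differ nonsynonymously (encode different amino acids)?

Codon 1: CCC Pro / CCC Pro — identical.
Codon 2: ACC Thr / ACC Thr — identical.
Codon 3: CCU Pro / CCU Pro — identical.
Codon 4: AAC Asn / AAC Asn — identical.
Codon 5: UUC Phe / UUC Phe — identical.
Codon 6: GAA Glu / UUA Leu — nonsynonymous.
Codon 7: GCA Ala / GCA Ala — identical.
Codon 8: AAA Lys / AAA Lys — identical.
Codon 9: CUU Leu / AUC Ile — nonsynonymous.
Codon 10: AGG Arg / AAC Asn — nonsynonymous.
Nonsynonymous differences: 3.

3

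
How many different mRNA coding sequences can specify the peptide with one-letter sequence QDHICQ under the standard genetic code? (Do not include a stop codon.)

96

Gln: 2 codons.
Asp: 2 codons.
His: 2 codons.
Ile: 3 codons.
Cys: 2 codons.
Gln: 2 codons.
2 × 2 × 2 × 3 × 2 × 2 = 96.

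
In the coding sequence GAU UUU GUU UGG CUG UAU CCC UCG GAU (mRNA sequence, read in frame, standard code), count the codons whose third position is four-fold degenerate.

Codon 1 GAU (Asp): third position 2-fold.
Codon 2 UUU (Phe): third position 2-fold.
Codon 3 GUU (Val): third position 4-fold.
Codon 4 UGG (Trp): third position 1-fold.
Codon 5 CUG (Leu): third position 4-fold.
Codon 6 UAU (Tyr): third position 2-fold.
Codon 7 CCC (Pro): third position 4-fold.
Codon 8 UCG (Ser): third position 4-fold.
Codon 9 GAU (Asp): third position 2-fold.
Four-fold degenerate third positions: 4.

4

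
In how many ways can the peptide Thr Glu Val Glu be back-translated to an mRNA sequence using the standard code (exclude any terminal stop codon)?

64

Thr: 4 codons.
Glu: 2 codons.
Val: 4 codons.
Glu: 2 codons.
4 × 2 × 4 × 2 = 64.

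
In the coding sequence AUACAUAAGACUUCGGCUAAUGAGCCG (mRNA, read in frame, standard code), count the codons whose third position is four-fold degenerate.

4

Codon 1 AUA (Ile): third position 3-fold.
Codon 2 CAU (His): third position 2-fold.
Codon 3 AAG (Lys): third position 2-fold.
Codon 4 ACU (Thr): third position 4-fold.
Codon 5 UCG (Ser): third position 4-fold.
Codon 6 GCU (Ala): third position 4-fold.
Codon 7 AAU (Asn): third position 2-fold.
Codon 8 GAG (Glu): third position 2-fold.
Codon 9 CCG (Pro): third position 4-fold.
Four-fold degenerate third positions: 4.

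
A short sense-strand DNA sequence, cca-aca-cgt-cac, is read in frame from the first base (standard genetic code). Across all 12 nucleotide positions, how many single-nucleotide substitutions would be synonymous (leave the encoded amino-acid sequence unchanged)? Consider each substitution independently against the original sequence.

Codon 1 (CCA, Pro): 3 synonymous substitutions.
Codon 2 (ACA, Thr): 3 synonymous substitutions.
Codon 3 (CGT, Arg): 3 synonymous substitutions.
Codon 4 (CAC, His): 1 synonymous substitution.
Total: 3 + 3 + 3 + 1 = 10.

10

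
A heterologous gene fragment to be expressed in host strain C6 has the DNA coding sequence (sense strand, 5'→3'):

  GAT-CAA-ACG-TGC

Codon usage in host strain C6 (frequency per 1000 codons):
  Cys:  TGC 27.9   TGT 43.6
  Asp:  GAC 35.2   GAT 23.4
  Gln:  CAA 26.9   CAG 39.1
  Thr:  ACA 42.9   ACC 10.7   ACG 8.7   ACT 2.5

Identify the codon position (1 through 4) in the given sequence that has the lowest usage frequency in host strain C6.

Codon 1 GAT (Asp): 23.4 per 1000.
Codon 2 CAA (Gln): 26.9 per 1000.
Codon 3 ACG (Thr): 8.7 per 1000.
Codon 4 TGC (Cys): 27.9 per 1000.
Lowest frequency is 8.7 at codon 3.

3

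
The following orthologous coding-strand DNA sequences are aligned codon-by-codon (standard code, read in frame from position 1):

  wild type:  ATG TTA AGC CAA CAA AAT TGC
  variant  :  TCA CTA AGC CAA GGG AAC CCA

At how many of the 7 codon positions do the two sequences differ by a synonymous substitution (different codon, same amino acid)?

Codon 1: ATG Met / TCA Ser — nonsynonymous.
Codon 2: TTA Leu / CTA Leu — synonymous.
Codon 3: AGC Ser / AGC Ser — identical.
Codon 4: CAA Gln / CAA Gln — identical.
Codon 5: CAA Gln / GGG Gly — nonsynonymous.
Codon 6: AAT Asn / AAC Asn — synonymous.
Codon 7: TGC Cys / CCA Pro — nonsynonymous.
Synonymous differences: 2.

2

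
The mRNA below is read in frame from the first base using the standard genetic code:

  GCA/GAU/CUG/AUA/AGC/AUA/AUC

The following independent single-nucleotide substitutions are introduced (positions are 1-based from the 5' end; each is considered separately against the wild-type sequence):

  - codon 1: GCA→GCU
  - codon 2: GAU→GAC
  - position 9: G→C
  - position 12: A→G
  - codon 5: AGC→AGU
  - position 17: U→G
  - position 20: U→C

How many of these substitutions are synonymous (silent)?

4

Codon 1: GCA (Ala) → GCU (Ala) — synonymous.
Codon 2: GAU (Asp) → GAC (Asp) — synonymous.
Codon 3: CUG (Leu) → CUC (Leu) — synonymous.
Codon 4: AUA (Ile) → AUG (Met) — missense.
Codon 5: AGC (Ser) → AGU (Ser) — synonymous.
Codon 6: AUA (Ile) → AGA (Arg) — missense.
Codon 7: AUC (Ile) → ACC (Thr) — missense.
Synonymous: 4 of 7.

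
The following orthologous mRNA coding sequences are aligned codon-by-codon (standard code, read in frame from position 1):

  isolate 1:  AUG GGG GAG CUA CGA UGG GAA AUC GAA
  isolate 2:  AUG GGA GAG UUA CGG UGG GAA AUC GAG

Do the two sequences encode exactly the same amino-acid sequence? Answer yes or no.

yes

Codon 1: AUG Met / AUG Met — identical.
Codon 2: GGG Gly / GGA Gly — synonymous.
Codon 3: GAG Glu / GAG Glu — identical.
Codon 4: CUA Leu / UUA Leu — synonymous.
Codon 5: CGA Arg / CGG Arg — synonymous.
Codon 6: UGG Trp / UGG Trp — identical.
Codon 7: GAA Glu / GAA Glu — identical.
Codon 8: AUC Ile / AUC Ile — identical.
Codon 9: GAA Glu / GAG Glu — synonymous.
Nonsynonymous differences: 0 → same protein.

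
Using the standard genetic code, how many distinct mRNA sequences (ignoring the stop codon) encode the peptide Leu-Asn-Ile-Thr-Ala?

Leu: 6 codons.
Asn: 2 codons.
Ile: 3 codons.
Thr: 4 codons.
Ala: 4 codons.
6 × 2 × 3 × 4 × 4 = 576.

576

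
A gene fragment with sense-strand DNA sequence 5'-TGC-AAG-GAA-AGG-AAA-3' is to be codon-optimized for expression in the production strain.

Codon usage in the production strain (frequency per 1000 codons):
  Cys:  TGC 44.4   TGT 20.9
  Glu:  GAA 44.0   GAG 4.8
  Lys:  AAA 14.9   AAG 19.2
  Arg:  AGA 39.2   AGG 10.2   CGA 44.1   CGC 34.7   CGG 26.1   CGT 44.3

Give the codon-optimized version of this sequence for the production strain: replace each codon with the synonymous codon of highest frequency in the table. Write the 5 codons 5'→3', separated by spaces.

Codon 1 (Cys): best is TGC at 44.4.
Codon 2 (Lys): best is AAG at 19.2.
Codon 3 (Glu): best is GAA at 44.0.
Codon 4 (Arg): best is CGT at 44.3.
Codon 5 (Lys): best is AAG at 19.2.

TGC AAG GAA CGT AAG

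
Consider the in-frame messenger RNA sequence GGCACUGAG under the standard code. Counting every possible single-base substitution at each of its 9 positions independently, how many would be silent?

7

Codon 1 (GGC, Gly): 3 synonymous substitutions.
Codon 2 (ACU, Thr): 3 synonymous substitutions.
Codon 3 (GAG, Glu): 1 synonymous substitution.
Total: 3 + 3 + 1 = 7.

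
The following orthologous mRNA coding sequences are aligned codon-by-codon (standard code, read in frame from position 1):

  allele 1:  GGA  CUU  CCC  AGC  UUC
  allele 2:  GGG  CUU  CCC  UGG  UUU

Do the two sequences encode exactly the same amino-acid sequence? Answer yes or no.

Codon 1: GGA Gly / GGG Gly — synonymous.
Codon 2: CUU Leu / CUU Leu — identical.
Codon 3: CCC Pro / CCC Pro — identical.
Codon 4: AGC Ser / UGG Trp — nonsynonymous.
Codon 5: UUC Phe / UUU Phe — synonymous.
Nonsynonymous differences: 1 → different protein.

no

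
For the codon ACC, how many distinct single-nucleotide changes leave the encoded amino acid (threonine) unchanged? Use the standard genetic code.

Position 1: none → 0 synonymous.
Position 2: none → 0 synonymous.
Position 3: ACU, ACA, ACG → 3 synonymous.
Total: 0 + 0 + 3 = 3.

3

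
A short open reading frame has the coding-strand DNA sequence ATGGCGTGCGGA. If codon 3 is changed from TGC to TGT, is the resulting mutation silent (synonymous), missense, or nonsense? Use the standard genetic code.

silent

Position 9 falls in codon 3: TGC → Cys.
After the substitution the codon is TGT → Cys.
Both encode Cys, so the change is synonymous.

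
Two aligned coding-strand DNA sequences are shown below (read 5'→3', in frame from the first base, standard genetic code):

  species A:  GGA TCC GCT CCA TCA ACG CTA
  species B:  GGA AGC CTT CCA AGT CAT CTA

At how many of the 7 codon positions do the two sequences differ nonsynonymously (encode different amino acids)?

2

Codon 1: GGA Gly / GGA Gly — identical.
Codon 2: TCC Ser / AGC Ser — synonymous.
Codon 3: GCT Ala / CTT Leu — nonsynonymous.
Codon 4: CCA Pro / CCA Pro — identical.
Codon 5: TCA Ser / AGT Ser — synonymous.
Codon 6: ACG Thr / CAT His — nonsynonymous.
Codon 7: CTA Leu / CTA Leu — identical.
Nonsynonymous differences: 2.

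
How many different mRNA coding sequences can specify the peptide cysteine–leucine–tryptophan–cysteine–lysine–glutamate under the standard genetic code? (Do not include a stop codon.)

96

Cys: 2 codons.
Leu: 6 codons.
Trp: 1 codon.
Cys: 2 codons.
Lys: 2 codons.
Glu: 2 codons.
2 × 6 × 1 × 2 × 2 × 2 = 96.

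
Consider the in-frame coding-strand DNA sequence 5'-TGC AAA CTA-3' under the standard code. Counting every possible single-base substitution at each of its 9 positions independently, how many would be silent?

6

Codon 1 (TGC, Cys): 1 synonymous substitution.
Codon 2 (AAA, Lys): 1 synonymous substitution.
Codon 3 (CTA, Leu): 4 synonymous substitutions.
Total: 1 + 1 + 4 = 6.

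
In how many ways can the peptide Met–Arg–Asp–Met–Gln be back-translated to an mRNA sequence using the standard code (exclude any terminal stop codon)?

Met: 1 codon.
Arg: 6 codons.
Asp: 2 codons.
Met: 1 codon.
Gln: 2 codons.
1 × 6 × 2 × 1 × 2 = 24.

24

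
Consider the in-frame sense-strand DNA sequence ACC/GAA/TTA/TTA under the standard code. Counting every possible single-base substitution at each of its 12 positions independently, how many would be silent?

8

Codon 1 (ACC, Thr): 3 synonymous substitutions.
Codon 2 (GAA, Glu): 1 synonymous substitution.
Codon 3 (TTA, Leu): 2 synonymous substitutions.
Codon 4 (TTA, Leu): 2 synonymous substitutions.
Total: 3 + 1 + 2 + 2 = 8.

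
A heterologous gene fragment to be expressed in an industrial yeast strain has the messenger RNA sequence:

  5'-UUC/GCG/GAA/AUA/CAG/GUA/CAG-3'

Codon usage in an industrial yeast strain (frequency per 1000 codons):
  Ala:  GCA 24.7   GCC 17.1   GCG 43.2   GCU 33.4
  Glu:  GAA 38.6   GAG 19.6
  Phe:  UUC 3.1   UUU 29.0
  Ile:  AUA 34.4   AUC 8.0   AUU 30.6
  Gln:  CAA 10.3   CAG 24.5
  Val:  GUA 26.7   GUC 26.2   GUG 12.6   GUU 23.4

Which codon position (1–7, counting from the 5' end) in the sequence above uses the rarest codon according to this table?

Codon 1 UUC (Phe): 3.1 per 1000.
Codon 2 GCG (Ala): 43.2 per 1000.
Codon 3 GAA (Glu): 38.6 per 1000.
Codon 4 AUA (Ile): 34.4 per 1000.
Codon 5 CAG (Gln): 24.5 per 1000.
Codon 6 GUA (Val): 26.7 per 1000.
Codon 7 CAG (Gln): 24.5 per 1000.
Lowest frequency is 3.1 at codon 1.

1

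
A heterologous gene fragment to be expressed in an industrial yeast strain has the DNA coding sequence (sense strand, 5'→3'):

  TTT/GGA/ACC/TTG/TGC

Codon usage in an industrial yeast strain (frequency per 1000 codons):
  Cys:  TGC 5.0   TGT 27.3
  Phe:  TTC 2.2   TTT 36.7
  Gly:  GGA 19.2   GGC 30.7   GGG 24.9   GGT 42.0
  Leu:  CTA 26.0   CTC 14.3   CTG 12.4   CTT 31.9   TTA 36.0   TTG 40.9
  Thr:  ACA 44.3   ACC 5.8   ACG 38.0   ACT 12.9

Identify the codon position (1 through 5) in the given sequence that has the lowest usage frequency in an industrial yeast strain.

5

Codon 1 TTT (Phe): 36.7 per 1000.
Codon 2 GGA (Gly): 19.2 per 1000.
Codon 3 ACC (Thr): 5.8 per 1000.
Codon 4 TTG (Leu): 40.9 per 1000.
Codon 5 TGC (Cys): 5.0 per 1000.
Lowest frequency is 5.0 at codon 5.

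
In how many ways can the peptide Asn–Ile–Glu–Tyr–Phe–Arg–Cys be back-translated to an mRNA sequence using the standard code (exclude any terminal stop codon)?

Asn: 2 codons.
Ile: 3 codons.
Glu: 2 codons.
Tyr: 2 codons.
Phe: 2 codons.
Arg: 6 codons.
Cys: 2 codons.
2 × 3 × 2 × 2 × 2 × 6 × 2 = 576.

576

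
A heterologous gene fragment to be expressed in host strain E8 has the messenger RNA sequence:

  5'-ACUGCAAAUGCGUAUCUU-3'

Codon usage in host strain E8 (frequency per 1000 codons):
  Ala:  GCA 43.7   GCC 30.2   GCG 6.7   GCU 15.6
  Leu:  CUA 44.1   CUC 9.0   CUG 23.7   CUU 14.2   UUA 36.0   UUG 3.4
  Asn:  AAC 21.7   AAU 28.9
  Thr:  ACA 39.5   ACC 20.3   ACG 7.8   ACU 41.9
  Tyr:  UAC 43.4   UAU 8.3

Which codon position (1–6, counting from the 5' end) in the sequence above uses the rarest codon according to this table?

4

Codon 1 ACU (Thr): 41.9 per 1000.
Codon 2 GCA (Ala): 43.7 per 1000.
Codon 3 AAU (Asn): 28.9 per 1000.
Codon 4 GCG (Ala): 6.7 per 1000.
Codon 5 UAU (Tyr): 8.3 per 1000.
Codon 6 CUU (Leu): 14.2 per 1000.
Lowest frequency is 6.7 at codon 4.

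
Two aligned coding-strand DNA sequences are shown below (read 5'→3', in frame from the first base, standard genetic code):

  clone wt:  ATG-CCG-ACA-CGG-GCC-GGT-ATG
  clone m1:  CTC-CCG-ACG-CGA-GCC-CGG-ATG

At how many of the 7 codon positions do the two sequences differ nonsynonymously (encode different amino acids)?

2

Codon 1: ATG Met / CTC Leu — nonsynonymous.
Codon 2: CCG Pro / CCG Pro — identical.
Codon 3: ACA Thr / ACG Thr — synonymous.
Codon 4: CGG Arg / CGA Arg — synonymous.
Codon 5: GCC Ala / GCC Ala — identical.
Codon 6: GGT Gly / CGG Arg — nonsynonymous.
Codon 7: ATG Met / ATG Met — identical.
Nonsynonymous differences: 2.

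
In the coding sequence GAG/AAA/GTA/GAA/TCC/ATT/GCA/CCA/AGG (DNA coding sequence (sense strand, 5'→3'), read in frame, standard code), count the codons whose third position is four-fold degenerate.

Codon 1 GAG (Glu): third position 2-fold.
Codon 2 AAA (Lys): third position 2-fold.
Codon 3 GTA (Val): third position 4-fold.
Codon 4 GAA (Glu): third position 2-fold.
Codon 5 TCC (Ser): third position 4-fold.
Codon 6 ATT (Ile): third position 3-fold.
Codon 7 GCA (Ala): third position 4-fold.
Codon 8 CCA (Pro): third position 4-fold.
Codon 9 AGG (Arg): third position 2-fold.
Four-fold degenerate third positions: 4.

4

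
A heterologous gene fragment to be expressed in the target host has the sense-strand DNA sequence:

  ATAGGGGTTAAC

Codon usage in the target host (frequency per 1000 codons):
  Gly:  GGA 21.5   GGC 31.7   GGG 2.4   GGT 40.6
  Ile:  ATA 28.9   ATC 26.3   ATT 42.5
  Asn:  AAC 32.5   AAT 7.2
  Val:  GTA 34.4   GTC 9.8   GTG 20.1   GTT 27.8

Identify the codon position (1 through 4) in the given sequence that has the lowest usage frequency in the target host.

2

Codon 1 ATA (Ile): 28.9 per 1000.
Codon 2 GGG (Gly): 2.4 per 1000.
Codon 3 GTT (Val): 27.8 per 1000.
Codon 4 AAC (Asn): 32.5 per 1000.
Lowest frequency is 2.4 at codon 2.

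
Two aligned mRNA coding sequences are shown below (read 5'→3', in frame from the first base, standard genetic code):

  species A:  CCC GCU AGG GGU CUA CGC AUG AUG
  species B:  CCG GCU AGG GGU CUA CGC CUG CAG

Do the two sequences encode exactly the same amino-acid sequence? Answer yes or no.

Codon 1: CCC Pro / CCG Pro — synonymous.
Codon 2: GCU Ala / GCU Ala — identical.
Codon 3: AGG Arg / AGG Arg — identical.
Codon 4: GGU Gly / GGU Gly — identical.
Codon 5: CUA Leu / CUA Leu — identical.
Codon 6: CGC Arg / CGC Arg — identical.
Codon 7: AUG Met / CUG Leu — nonsynonymous.
Codon 8: AUG Met / CAG Gln — nonsynonymous.
Nonsynonymous differences: 2 → different protein.

no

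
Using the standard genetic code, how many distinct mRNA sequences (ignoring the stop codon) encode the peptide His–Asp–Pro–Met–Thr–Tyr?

His: 2 codons.
Asp: 2 codons.
Pro: 4 codons.
Met: 1 codon.
Thr: 4 codons.
Tyr: 2 codons.
2 × 2 × 4 × 1 × 4 × 2 = 128.

128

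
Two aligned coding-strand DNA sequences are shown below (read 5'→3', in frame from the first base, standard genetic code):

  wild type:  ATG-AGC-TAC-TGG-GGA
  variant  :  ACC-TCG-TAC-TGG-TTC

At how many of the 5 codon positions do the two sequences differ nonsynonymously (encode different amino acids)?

Codon 1: ATG Met / ACC Thr — nonsynonymous.
Codon 2: AGC Ser / TCG Ser — synonymous.
Codon 3: TAC Tyr / TAC Tyr — identical.
Codon 4: TGG Trp / TGG Trp — identical.
Codon 5: GGA Gly / TTC Phe — nonsynonymous.
Nonsynonymous differences: 2.

2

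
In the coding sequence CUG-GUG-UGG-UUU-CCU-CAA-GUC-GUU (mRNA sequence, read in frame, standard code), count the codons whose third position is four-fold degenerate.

Codon 1 CUG (Leu): third position 4-fold.
Codon 2 GUG (Val): third position 4-fold.
Codon 3 UGG (Trp): third position 1-fold.
Codon 4 UUU (Phe): third position 2-fold.
Codon 5 CCU (Pro): third position 4-fold.
Codon 6 CAA (Gln): third position 2-fold.
Codon 7 GUC (Val): third position 4-fold.
Codon 8 GUU (Val): third position 4-fold.
Four-fold degenerate third positions: 5.

5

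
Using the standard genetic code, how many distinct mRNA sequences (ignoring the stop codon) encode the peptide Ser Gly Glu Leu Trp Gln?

576

Ser: 6 codons.
Gly: 4 codons.
Glu: 2 codons.
Leu: 6 codons.
Trp: 1 codon.
Gln: 2 codons.
6 × 4 × 2 × 6 × 1 × 2 = 576.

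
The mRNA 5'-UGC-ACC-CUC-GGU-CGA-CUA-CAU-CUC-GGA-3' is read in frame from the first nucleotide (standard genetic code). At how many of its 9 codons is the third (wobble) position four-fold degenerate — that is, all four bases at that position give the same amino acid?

Codon 1 UGC (Cys): third position 2-fold.
Codon 2 ACC (Thr): third position 4-fold.
Codon 3 CUC (Leu): third position 4-fold.
Codon 4 GGU (Gly): third position 4-fold.
Codon 5 CGA (Arg): third position 4-fold.
Codon 6 CUA (Leu): third position 4-fold.
Codon 7 CAU (His): third position 2-fold.
Codon 8 CUC (Leu): third position 4-fold.
Codon 9 GGA (Gly): third position 4-fold.
Four-fold degenerate third positions: 7.

7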